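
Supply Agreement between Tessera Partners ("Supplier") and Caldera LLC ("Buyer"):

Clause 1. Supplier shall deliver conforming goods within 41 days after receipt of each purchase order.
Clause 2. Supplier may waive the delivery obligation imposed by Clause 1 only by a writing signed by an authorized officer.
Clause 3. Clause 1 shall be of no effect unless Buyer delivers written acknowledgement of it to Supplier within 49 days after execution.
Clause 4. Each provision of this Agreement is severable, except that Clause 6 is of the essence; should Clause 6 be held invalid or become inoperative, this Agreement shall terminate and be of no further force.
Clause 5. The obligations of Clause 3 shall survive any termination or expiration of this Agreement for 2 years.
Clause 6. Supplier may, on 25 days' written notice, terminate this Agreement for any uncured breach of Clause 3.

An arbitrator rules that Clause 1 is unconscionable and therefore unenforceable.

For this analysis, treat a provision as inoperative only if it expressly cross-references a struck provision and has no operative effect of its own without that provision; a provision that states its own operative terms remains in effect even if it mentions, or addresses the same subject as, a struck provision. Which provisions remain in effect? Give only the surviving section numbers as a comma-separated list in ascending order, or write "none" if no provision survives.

Clause 1 is struck. The only function of Clause 2 is the waiver condition for Clause 1, so it cannot stand once Clause 1 is removed. Clause 3 has no operative effect of its own apart from Clause 1 and is therefore inoperative. Clause 5 operates only by reference to Clause 3, so it falls with Clause 3. Clause 6 operates only by reference to Clause 3, so it falls with Clause 3. Clause 4 makes Clause 6 an essential term, and Clause 6 has been rendered inoperative by the cascade; under Clause 4, the entire Agreement is therefore void. No provision of the Agreement survives.

none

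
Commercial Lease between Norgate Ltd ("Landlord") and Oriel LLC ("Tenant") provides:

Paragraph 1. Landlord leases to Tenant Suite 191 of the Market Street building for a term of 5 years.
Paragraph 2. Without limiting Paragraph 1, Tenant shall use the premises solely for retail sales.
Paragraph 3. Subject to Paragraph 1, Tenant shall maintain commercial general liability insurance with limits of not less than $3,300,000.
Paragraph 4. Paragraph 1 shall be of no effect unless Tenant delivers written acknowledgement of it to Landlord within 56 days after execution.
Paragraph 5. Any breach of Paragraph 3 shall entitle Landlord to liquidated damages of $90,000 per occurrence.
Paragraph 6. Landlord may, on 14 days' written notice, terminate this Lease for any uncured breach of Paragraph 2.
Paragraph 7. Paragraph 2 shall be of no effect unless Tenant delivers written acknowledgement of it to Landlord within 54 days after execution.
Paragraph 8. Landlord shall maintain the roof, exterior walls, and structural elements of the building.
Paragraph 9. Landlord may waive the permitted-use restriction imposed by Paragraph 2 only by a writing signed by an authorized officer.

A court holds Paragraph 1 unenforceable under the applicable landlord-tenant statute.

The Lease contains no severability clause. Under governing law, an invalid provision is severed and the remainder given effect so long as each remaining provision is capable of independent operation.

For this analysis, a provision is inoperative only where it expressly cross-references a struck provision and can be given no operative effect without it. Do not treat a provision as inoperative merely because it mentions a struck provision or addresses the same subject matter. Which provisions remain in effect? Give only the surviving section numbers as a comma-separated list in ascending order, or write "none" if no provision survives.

Paragraph 1 is struck. Paragraph 4 operates only by reference to Paragraph 1, so it falls with Paragraph 1. Paragraph 2 mentions Paragraph 1 but its own obligation stands independently of Paragraph 1, so Paragraph 2 is not affected. Although Paragraph 3 refers to Paragraph 1, its operative terms do not depend on Paragraph 1, so it remains in effect. Under the stated default rule, only provisions that cannot operate independently fall away; the rest are enforced. That leaves Paragraph 2, Paragraph 3, Paragraph 5, Paragraph 6, Paragraph 7, Paragraph 8, and Paragraph 9 in effect.

2, 3, 5, 6, 7, 8, 9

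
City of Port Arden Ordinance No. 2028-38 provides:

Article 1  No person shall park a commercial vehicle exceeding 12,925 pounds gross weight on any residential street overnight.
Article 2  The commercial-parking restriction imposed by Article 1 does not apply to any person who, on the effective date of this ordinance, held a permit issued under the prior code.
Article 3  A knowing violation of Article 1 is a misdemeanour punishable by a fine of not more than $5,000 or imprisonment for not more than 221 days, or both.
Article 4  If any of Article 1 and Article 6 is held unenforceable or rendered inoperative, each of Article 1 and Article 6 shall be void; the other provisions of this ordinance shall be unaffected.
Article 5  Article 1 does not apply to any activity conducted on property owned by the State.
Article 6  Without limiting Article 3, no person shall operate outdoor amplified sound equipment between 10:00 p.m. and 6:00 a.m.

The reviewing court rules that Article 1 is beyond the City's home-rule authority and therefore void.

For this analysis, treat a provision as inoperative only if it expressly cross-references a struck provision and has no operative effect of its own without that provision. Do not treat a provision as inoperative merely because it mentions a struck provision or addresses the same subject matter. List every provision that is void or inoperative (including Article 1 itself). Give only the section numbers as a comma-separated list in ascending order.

1, 2, 3, 5, 6

Article 1 is struck. Article 2 has no operative effect of its own apart from Article 1 and is therefore inoperative. The only function of Article 3 is the criminal penalty for violating Article 1, so it cannot stand once Article 1 is removed. Article 5 operates only by reference to Article 1, so it falls with Article 1. Article 4 declares Article 1 and Article 6 mutually dependent; since one of them has fallen, all of them are of no effect. That brings down Article 6 as well. The remainder continues in force under Article 4. Only Article 4 remains in effect.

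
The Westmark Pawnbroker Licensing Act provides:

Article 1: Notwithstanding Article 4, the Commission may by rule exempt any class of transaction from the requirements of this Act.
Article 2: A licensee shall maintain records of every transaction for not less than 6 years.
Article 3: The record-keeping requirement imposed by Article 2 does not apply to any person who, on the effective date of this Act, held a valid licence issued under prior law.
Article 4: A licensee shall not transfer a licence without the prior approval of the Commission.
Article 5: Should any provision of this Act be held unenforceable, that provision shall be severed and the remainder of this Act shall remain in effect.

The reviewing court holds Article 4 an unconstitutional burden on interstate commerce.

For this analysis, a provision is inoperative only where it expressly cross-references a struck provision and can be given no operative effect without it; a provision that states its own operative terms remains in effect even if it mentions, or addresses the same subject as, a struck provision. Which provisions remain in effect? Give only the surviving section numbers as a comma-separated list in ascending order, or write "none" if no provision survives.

Article 4 is struck. Article 1 mentions Article 4 but its own obligation stands independently of Article 4, so Article 1 is not affected. No other provision's operative terms depend on Article 4. Article 5 is a severability clause and preserves every provision that can still be given independent effect. Article 1, Article 2, Article 3, and Article 5 remain in effect.

1, 2, 3, 5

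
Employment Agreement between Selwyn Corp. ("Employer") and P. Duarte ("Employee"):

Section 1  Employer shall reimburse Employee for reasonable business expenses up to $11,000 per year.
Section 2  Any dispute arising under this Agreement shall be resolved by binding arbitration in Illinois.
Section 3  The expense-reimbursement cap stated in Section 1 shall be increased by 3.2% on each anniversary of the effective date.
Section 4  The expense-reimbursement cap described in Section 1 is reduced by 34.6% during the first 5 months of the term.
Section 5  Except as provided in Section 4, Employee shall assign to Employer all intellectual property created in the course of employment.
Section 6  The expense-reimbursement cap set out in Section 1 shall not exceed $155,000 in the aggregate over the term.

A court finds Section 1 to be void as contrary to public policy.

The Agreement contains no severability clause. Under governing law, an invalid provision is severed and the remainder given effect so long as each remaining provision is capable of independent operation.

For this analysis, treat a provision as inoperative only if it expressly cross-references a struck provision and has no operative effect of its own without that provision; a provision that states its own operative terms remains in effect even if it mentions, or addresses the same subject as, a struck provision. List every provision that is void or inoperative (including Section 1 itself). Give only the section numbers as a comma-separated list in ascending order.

1, 3, 4, 6

Section 1 is struck. Section 3 operates only by reference to Section 1, so it falls with Section 1. Section 4 does nothing except set the introductory reduction to the expense-reimbursement cap by reference to Section 1; with Section 1 gone it has no independent effect and is inoperative. Section 6 has no operative effect of its own apart from Section 1 and is therefore inoperative. Although Section 5 refers to Section 4, its operative terms do not depend on Section 4, so it remains in effect. Under the stated default rule, only provisions that cannot operate independently fall away; the rest are enforced. That leaves Section 2 and Section 5 in effect.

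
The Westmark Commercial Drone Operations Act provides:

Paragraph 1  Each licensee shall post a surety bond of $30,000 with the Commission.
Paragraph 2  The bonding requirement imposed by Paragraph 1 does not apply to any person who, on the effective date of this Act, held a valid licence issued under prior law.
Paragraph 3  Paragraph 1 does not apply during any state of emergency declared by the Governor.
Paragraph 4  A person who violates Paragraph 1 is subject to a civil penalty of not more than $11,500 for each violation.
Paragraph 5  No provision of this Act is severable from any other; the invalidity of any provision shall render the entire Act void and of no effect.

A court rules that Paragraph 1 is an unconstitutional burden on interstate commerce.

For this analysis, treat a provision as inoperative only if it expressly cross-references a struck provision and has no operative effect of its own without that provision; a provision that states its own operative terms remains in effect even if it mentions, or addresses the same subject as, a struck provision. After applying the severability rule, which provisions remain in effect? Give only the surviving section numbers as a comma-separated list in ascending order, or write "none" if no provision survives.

Paragraph 1 is struck. The only function of Paragraph 2 is the grandfather exemption from Paragraph 1, so it cannot stand once Paragraph 1 is removed. Paragraph 3 operates only by reference to Paragraph 1, so it falls with Paragraph 1. Paragraph 4 operates only by reference to Paragraph 1, so it falls with Paragraph 1. Paragraph 5 provides that the Act is not severable, so the invalidity of any one provision voids the entire Act. No provision of the Act survives.

none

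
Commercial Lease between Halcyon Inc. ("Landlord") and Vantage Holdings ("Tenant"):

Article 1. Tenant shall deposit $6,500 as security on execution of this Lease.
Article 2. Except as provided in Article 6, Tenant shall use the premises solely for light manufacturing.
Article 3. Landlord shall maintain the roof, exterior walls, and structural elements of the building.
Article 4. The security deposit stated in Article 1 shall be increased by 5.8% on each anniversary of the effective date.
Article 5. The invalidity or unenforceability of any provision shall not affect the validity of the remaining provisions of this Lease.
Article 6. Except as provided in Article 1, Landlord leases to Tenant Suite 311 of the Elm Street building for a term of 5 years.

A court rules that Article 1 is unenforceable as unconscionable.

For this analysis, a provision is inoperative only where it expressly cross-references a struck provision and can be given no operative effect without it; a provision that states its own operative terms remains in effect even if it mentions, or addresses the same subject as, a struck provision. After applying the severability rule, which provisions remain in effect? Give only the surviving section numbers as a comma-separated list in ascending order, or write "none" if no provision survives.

2, 3, 5, 6

Article 1 is struck. Article 4 operates only by reference to Article 1, so it falls with Article 1. Article 6 mentions Article 1 but its own obligation stands independently of Article 1, so Article 6 is not affected. Article 5 is a severability clause and preserves every provision that can still be given independent effect. The provisions still in force are Article 2, Article 3, Article 5, and Article 6.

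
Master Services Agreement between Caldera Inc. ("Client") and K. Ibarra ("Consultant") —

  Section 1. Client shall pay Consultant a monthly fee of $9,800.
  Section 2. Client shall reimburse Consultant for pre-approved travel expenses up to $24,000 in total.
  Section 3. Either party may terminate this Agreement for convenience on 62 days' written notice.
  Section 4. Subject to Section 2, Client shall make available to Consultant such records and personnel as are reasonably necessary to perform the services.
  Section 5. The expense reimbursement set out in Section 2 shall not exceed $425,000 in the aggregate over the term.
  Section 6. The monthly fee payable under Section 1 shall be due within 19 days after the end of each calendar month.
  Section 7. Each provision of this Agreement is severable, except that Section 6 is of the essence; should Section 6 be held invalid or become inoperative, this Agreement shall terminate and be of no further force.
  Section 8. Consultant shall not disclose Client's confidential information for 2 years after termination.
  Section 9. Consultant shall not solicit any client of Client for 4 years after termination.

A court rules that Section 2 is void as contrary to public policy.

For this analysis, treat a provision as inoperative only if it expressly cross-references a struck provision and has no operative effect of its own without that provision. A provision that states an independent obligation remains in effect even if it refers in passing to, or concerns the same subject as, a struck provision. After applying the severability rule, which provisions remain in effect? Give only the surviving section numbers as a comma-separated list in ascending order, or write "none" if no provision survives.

Section 2 is struck. Section 5 does nothing except set the aggregate cap on the expense reimbursement by reference to Section 2; with Section 2 gone it has no independent effect and is inoperative. Section 4 mentions Section 2 but its own obligation stands independently of Section 2, so Section 4 is not affected. Section 7 makes Section 6 an essential term, but Section 6 is unaffected, so the severability proviso in Section 7 preserves the remaining provisions. The provisions still in force are Section 1, Section 3, Section 4, Section 6, Section 7, Section 8, and Section 9.

1, 3, 4, 6, 7, 8, 9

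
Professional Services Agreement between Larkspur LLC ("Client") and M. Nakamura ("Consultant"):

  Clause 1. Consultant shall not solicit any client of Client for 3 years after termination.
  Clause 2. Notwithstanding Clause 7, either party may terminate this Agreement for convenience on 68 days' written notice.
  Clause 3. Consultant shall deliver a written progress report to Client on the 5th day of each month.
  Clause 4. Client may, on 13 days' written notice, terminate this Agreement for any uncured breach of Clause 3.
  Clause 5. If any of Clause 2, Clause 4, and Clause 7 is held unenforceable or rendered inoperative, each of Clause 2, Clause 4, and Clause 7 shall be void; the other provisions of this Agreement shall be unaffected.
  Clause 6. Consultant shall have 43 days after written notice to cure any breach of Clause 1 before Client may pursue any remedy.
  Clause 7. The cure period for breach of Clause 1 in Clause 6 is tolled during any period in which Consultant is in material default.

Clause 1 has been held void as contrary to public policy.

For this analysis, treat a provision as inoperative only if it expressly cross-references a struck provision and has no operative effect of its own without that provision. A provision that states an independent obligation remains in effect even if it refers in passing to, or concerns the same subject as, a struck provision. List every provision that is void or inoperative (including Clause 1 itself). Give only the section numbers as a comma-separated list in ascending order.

1, 2, 4, 6, 7

Clause 1 is struck. Clause 6 has no operative effect of its own apart from Clause 1 and is therefore inoperative. Clause 7 does nothing except set the tolling of the cure period for breach of Clause 1 by reference to Clause 6; with Clause 6 gone it has no independent effect and is inoperative. Clause 5 declares Clause 2, Clause 4, and Clause 7 mutually dependent; since one of them has fallen, all of them are of no effect. That brings down Clause 2 and Clause 4 as well. The remainder continues in force under Clause 5. That leaves Clause 3 and Clause 5 in effect.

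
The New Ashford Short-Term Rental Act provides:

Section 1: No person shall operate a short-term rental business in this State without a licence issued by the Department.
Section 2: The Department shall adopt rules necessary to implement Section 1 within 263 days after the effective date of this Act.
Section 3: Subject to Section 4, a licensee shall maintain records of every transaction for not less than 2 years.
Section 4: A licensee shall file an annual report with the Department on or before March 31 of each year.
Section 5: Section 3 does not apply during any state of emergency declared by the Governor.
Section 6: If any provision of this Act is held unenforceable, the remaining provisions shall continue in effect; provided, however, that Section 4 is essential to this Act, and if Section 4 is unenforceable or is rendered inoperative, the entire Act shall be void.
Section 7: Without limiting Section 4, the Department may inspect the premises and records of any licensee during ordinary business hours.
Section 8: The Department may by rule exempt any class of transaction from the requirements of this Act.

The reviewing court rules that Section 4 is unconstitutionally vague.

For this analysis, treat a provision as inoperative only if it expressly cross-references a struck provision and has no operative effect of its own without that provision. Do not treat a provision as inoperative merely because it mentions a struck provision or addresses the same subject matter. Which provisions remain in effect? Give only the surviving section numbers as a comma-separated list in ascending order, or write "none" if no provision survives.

none

Section 4 is struck. Nothing else in the Act is defined by reference to Section 4. Section 6 makes Section 4 an essential term, and Section 4 is the provision held invalid; under Section 6, the entire Act is therefore void. No provision of the Act survives.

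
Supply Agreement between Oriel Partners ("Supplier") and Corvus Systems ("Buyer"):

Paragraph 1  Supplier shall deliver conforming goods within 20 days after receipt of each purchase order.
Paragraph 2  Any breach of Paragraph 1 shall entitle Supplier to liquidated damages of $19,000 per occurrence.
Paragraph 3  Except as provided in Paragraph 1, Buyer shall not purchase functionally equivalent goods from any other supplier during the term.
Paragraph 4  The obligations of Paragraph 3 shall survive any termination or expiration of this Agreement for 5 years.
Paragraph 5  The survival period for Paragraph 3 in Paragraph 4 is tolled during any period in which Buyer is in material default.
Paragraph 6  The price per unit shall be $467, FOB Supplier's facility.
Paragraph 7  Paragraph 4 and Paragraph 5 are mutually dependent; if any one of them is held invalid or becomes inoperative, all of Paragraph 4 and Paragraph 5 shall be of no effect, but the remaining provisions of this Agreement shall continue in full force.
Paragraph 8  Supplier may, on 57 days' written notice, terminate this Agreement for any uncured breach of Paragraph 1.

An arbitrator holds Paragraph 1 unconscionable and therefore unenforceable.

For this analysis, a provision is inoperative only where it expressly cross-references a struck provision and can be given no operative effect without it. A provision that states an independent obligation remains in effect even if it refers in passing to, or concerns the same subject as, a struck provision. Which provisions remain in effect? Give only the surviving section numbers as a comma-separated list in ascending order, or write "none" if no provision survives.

Paragraph 1 is struck. Paragraph 2 does nothing except set the liquidated-damages amount by reference to Paragraph 1; with Paragraph 1 gone it has no independent effect and is inoperative. Paragraph 8 operates only by reference to Paragraph 1, so it falls with Paragraph 1. Although Paragraph 3 refers to Paragraph 1, its operative terms do not depend on Paragraph 1, so it remains in effect. Paragraph 7 ties Paragraph 4 and Paragraph 5 together, but none of those is affected here; the remaining provisions continue in force under Paragraph 7. That leaves Paragraph 3, Paragraph 4, Paragraph 5, Paragraph 6, and Paragraph 7 in effect.

3, 4, 5, 6, 7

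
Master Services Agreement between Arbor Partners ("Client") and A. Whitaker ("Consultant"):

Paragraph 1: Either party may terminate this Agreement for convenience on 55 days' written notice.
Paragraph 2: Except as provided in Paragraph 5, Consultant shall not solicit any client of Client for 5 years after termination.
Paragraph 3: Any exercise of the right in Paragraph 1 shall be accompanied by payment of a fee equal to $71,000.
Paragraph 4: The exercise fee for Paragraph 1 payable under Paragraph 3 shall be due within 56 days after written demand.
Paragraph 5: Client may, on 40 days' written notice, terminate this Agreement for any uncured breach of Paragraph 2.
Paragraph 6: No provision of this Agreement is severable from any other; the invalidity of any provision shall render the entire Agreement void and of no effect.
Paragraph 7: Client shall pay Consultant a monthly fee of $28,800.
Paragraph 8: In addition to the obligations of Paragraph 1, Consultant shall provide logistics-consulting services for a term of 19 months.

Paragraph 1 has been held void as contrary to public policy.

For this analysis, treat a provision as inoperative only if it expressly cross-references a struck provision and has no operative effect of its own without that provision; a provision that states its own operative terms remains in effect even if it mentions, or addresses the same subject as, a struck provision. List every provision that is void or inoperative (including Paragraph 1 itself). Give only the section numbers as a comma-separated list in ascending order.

Paragraph 1 is struck. Paragraph 3 merely fixes the exercise fee for Paragraph 1; with Paragraph 1 gone it has nothing to operate on and falls away. Paragraph 4 has no operative effect of its own apart from Paragraph 3 and is therefore inoperative. Paragraph 6 provides that the Agreement is not severable, so the invalidity of any one provision voids the entire Agreement. No provision of the Agreement survives.

1, 2, 3, 4, 5, 6, 7, 8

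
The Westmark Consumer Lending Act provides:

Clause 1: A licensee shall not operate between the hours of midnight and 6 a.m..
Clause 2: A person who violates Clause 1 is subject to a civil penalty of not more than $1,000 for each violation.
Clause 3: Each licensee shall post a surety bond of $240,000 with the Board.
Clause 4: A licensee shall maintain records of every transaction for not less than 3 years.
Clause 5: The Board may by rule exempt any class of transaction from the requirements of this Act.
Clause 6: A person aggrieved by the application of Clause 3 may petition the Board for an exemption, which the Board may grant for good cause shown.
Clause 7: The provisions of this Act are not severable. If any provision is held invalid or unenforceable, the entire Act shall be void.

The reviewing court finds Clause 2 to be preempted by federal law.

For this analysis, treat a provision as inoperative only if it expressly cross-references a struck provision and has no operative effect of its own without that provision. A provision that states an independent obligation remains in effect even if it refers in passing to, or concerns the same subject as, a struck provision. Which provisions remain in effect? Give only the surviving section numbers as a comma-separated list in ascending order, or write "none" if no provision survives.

Clause 2 is struck. Nothing else in the Act is defined by reference to Clause 2. Clause 7 provides that the Act is not severable, so the invalidity of any one provision voids the entire Act. No provision of the Act survives.

none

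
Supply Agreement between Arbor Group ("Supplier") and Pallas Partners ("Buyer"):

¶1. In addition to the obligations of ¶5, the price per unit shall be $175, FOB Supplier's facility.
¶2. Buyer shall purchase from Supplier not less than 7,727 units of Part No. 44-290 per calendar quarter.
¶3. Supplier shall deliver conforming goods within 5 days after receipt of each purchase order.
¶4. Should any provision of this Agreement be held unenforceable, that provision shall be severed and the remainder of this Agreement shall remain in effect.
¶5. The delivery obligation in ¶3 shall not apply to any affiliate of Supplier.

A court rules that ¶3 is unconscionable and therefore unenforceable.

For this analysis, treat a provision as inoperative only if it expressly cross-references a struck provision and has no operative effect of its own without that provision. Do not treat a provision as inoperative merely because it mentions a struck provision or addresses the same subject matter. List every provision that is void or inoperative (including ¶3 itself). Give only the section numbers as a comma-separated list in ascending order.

3, 5

¶3 is struck. ¶5 does nothing except set the carve-out from the delivery obligation by reference to ¶3; with ¶3 gone it has no independent effect and is inoperative. Although ¶1 refers to ¶5, its operative terms do not depend on ¶5, so it remains in effect. Under the severability clause in ¶4, the remaining provisions continue in force. That leaves ¶1, ¶2, and ¶4 in effect.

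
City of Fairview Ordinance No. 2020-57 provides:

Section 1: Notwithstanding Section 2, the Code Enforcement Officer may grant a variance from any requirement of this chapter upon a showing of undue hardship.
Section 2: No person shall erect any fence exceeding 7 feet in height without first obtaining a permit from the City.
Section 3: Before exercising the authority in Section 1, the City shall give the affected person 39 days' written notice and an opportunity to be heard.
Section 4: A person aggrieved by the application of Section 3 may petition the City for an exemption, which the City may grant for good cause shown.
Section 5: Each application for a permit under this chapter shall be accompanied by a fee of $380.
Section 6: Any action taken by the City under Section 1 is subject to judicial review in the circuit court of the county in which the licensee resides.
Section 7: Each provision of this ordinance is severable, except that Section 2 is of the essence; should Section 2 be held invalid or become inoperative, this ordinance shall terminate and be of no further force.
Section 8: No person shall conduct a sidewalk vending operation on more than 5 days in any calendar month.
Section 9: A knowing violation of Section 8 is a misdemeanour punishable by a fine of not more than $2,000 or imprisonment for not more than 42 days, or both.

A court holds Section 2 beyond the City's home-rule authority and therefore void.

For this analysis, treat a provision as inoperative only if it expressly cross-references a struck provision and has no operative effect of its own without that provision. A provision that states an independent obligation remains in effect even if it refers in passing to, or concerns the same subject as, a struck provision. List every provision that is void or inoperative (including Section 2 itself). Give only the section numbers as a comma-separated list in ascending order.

Section 2 is struck. No other provision's operative terms depend on Section 2. Section 7 makes Section 2 an essential term, and Section 2 is the provision held invalid; under Section 7, the entire ordinance is therefore void. No provision of the ordinance survives.

1, 2, 3, 4, 5, 6, 7, 8, 9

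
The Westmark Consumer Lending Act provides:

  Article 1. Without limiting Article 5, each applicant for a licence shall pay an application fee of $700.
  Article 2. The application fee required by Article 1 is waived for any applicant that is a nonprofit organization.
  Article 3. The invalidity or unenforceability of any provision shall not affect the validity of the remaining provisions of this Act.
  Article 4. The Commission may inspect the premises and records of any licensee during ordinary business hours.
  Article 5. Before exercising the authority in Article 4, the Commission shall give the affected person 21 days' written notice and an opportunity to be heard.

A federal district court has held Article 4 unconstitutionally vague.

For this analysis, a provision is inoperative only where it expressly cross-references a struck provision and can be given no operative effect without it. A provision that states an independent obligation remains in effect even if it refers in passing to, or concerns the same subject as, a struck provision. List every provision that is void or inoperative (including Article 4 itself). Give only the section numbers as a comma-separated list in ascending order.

Article 4 is struck. The only function of Article 5 is the notice-and-hearing requirement for Article 4, so it cannot stand once Article 4 is removed. Article 1 mentions Article 5 but its own obligation stands independently of Article 5, so Article 1 is not affected. Under the severability clause in Article 3, the remaining provisions continue in force. Article 1, Article 2, and Article 3 remain in effect.

4, 5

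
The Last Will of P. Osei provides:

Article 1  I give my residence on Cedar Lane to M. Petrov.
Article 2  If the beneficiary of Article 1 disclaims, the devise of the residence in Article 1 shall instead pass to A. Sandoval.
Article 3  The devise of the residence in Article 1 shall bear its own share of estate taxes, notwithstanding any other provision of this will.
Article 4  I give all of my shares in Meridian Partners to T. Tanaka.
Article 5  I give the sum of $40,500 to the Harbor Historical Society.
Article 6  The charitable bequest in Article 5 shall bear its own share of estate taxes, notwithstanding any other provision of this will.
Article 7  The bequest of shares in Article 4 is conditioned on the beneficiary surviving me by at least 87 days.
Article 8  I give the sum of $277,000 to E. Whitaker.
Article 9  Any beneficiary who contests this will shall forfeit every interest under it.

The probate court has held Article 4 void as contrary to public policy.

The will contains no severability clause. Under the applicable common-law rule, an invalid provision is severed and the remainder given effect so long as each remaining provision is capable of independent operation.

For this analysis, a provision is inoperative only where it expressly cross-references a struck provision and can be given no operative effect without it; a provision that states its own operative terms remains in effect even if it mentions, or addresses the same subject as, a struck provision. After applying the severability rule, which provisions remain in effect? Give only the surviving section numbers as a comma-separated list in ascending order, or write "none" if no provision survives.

1, 2, 3, 5, 6, 8, 9

Article 4 is struck. Article 7 merely fixes the survivorship condition on Article 4; with Article 4 gone it has nothing to operate on and falls away. With no severability clause, the stated default rule severs what cannot stand and enforces each remaining provision that can operate on its own. The provisions still in force are Article 1, Article 2, Article 3, Article 5, Article 6, Article 8, and Article 9.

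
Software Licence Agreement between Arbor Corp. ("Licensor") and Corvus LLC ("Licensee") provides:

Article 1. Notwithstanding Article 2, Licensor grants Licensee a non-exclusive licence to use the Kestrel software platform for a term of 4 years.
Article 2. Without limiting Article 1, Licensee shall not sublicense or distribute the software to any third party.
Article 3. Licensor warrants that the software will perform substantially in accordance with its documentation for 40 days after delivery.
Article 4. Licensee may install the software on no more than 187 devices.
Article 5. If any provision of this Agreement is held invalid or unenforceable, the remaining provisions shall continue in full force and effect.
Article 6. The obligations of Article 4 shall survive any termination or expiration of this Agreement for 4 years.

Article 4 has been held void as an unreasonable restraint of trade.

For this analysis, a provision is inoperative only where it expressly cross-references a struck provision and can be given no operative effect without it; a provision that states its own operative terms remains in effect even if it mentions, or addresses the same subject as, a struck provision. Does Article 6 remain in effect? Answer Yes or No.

No

Article 4 is struck. Article 6 operates only by reference to Article 4, so it falls with Article 4. Article 5 is a severability clause and preserves every provision that can still be given independent effect. Article 1, Article 2, Article 3, and Article 5 remain in effect. Article 6 is among the inoperative provisions, so the answer is no.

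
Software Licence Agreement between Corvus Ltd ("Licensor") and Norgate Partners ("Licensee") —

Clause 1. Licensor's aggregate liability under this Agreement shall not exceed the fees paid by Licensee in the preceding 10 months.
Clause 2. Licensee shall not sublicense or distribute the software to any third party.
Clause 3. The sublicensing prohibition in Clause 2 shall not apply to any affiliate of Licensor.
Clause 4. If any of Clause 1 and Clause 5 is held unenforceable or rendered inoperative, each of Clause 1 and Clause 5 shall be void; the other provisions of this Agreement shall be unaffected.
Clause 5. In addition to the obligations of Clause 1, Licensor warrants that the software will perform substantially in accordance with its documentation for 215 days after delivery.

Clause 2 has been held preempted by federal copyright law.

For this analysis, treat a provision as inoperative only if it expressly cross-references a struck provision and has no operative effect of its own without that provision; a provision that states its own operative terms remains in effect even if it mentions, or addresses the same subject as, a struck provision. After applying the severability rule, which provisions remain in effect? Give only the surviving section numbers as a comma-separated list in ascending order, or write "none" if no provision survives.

Clause 2 is struck. The whole of Clause 3 is the carve-out from the sublicensing prohibition, defined by reference to Clause 2, so Clause 3 cannot stand once Clause 2 is removed. Clause 4 ties Clause 1 and Clause 5 together, but none of those is affected here; the remaining provisions continue in force under Clause 4. That leaves Clause 1, Clause 4, and Clause 5 in effect.

1, 4, 5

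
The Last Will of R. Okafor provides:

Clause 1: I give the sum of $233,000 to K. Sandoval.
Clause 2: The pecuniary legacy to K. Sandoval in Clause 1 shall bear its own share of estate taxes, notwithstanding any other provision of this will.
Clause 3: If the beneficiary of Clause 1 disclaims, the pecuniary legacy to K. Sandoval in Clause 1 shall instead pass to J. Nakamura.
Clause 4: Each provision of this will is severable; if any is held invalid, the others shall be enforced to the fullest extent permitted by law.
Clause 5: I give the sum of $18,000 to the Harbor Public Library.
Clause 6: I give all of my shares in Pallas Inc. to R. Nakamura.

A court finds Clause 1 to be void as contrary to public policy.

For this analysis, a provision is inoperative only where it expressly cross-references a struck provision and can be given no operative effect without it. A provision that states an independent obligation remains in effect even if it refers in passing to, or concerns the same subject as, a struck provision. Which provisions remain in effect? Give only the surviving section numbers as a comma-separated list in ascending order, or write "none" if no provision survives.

4, 5, 6

Clause 1 is struck. The only function of Clause 2 is the tax charge on Clause 1, so it cannot stand once Clause 1 is removed. Clause 3 has no operative effect of its own apart from Clause 1 and is therefore inoperative. Clause 4 is a severability clause and preserves every provision that can still be given independent effect. That leaves Clause 4, Clause 5, and Clause 6 in effect.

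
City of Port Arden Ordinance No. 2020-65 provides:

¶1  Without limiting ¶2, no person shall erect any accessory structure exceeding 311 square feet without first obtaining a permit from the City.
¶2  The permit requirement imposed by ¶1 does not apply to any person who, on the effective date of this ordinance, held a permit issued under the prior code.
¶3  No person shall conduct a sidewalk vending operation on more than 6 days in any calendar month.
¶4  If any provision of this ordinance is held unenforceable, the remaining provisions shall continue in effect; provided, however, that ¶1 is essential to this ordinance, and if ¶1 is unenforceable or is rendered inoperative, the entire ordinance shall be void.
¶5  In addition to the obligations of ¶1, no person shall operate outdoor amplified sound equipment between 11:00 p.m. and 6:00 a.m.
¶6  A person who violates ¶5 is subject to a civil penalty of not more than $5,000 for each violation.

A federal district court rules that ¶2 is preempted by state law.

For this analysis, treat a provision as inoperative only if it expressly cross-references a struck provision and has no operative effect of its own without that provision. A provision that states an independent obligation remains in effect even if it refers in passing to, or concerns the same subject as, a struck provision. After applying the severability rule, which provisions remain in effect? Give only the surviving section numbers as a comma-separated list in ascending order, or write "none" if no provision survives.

¶2 is struck. Although ¶1 refers to ¶2, its operative terms do not depend on ¶2, so it remains in effect. No other provision's operative terms depend on ¶2. ¶4 makes ¶1 an essential term, but ¶1 is unaffected, so the severability proviso in ¶4 preserves the remaining provisions. ¶1, ¶3, ¶4, ¶5, and ¶6 remain in effect.

1, 3, 4, 5, 6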